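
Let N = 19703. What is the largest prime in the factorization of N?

19703 = 17 · 1159
1159 = 19 · 61
61 is prime.
So 19703 = 17 · 19 · 61; the largest prime factor is 61.

61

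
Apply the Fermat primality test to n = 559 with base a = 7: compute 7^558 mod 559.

7^1 ≡ 7 (mod 559)
7^2 ≡ 7^2 = 49 ≡ 49 (mod 559)
7^4 ≡ 49^2 = 2401 ≡ 165 (mod 559)
7^8 ≡ 165^2 = 27225 ≡ 393 (mod 559)
7^16 ≡ 393^2 = 154449 ≡ 165 (mod 559)
7^32 ≡ 165^2 = 27225 ≡ 393 (mod 559)
7^64 ≡ 393^2 = 154449 ≡ 165 (mod 559)
7^128 ≡ 165^2 = 27225 ≡ 393 (mod 559)
7^256 ≡ 393^2 = 154449 ≡ 165 (mod 559)
7^512 ≡ 165^2 = 27225 ≡ 393 (mod 559)
558 = 512 + 32 + 8 + 4 + 2 in binary powers of 2.
So 7^558 ≡ 393 · 393 · 393 · 165 · 49 ≡ 259 (mod 559).
Since 259 ≠ 1, base 7 is a Fermat witness: 559 is composite.

259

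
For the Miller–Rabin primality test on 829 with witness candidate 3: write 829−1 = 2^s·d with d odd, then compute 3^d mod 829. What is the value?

829 − 1 = 828 = 2^2 · 207, so d = 207.
3^1 ≡ 3 (mod 829)
3^2 ≡ 3^2 = 9 ≡ 9 (mod 829)
3^4 ≡ 9^2 = 81 ≡ 81 (mod 829)
3^8 ≡ 81^2 = 6561 ≡ 758 (mod 829)
3^16 ≡ 758^2 = 574564 ≡ 67 (mod 829)
3^32 ≡ 67^2 = 4489 ≡ 344 (mod 829)
3^64 ≡ 344^2 = 118336 ≡ 618 (mod 829)
3^128 ≡ 618^2 = 381924 ≡ 584 (mod 829)
207 = 128 + 64 + 8 + 4 + 2 + 1 in binary powers of 2.
So 3^207 ≡ 584 · 618 · 758 · 81 · 9 · 3 ≡ 1 (mod 829).
Since 3^d ≡ 1 (mod 829), base 3 does not prove 829 composite.

1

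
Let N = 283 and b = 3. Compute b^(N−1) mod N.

1

3^1 ≡ 3 (mod 283)
3^2 ≡ 3^2 = 9 ≡ 9 (mod 283)
3^4 ≡ 9^2 = 81 ≡ 81 (mod 283)
3^8 ≡ 81^2 = 6561 ≡ 52 (mod 283)
3^16 ≡ 52^2 = 2704 ≡ 157 (mod 283)
3^32 ≡ 157^2 = 24649 ≡ 28 (mod 283)
3^64 ≡ 28^2 = 784 ≡ 218 (mod 283)
3^128 ≡ 218^2 = 47524 ≡ 263 (mod 283)
3^256 ≡ 263^2 = 69169 ≡ 117 (mod 283)
282 = 256 + 16 + 8 + 2 in binary powers of 2.
So 3^282 ≡ 117 · 157 · 52 · 9 ≡ 1 (mod 283).
Since the result is 1, base 3 gives no evidence that 283 is composite.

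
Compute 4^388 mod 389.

4^1 ≡ 4 (mod 389)
4^2 ≡ 4^2 = 16 ≡ 16 (mod 389)
4^4 ≡ 16^2 = 256 ≡ 256 (mod 389)
4^8 ≡ 256^2 = 65536 ≡ 184 (mod 389)
4^16 ≡ 184^2 = 33856 ≡ 13 (mod 389)
4^32 ≡ 13^2 = 169 ≡ 169 (mod 389)
4^64 ≡ 169^2 = 28561 ≡ 164 (mod 389)
4^128 ≡ 164^2 = 26896 ≡ 55 (mod 389)
4^256 ≡ 55^2 = 3025 ≡ 302 (mod 389)
388 = 256 + 128 + 4 in binary powers of 2.
So 4^388 ≡ 302 · 55 · 256 ≡ 1 (mod 389).
Since the result is 1, base 4 gives no evidence that 389 is composite.

1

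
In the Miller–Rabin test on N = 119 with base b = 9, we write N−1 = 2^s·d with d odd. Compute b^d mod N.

119 − 1 = 118 = 2^1 · 59, so d = 59.
9^1 ≡ 9 (mod 119)
9^2 ≡ 9^2 = 81 ≡ 81 (mod 119)
9^4 ≡ 81^2 = 6561 ≡ 16 (mod 119)
9^8 ≡ 16^2 = 256 ≡ 18 (mod 119)
9^16 ≡ 18^2 = 324 ≡ 86 (mod 119)
9^32 ≡ 86^2 = 7396 ≡ 18 (mod 119)
59 = 32 + 16 + 8 + 2 + 1 in binary powers of 2.
So 9^59 ≡ 18 · 86 · 18 · 81 · 9 ≡ 32 (mod 119).
Squaring chain: 32; never reaches −1, so base 9 is a Miller–Rabin witness that 119 is composite.

32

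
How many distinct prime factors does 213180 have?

213180 = 2^2 · 53295
53295 = 3 · 17765
17765 = 5 · 3553
3553 = 11 · 323
323 = 17 · 19
213180 = 2^2 · 3 · 5 · 11 · 17 · 19, which has 6 distinct prime factors.

6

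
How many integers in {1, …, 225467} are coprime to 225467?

Factor: 225467 = 11 · 103 · 199.
φ(225467) = (11−1) · (103−1) · (199−1) = 10 · 102 · 198 = 201960.

201960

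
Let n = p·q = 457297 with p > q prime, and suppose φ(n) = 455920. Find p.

φ(n) = (p−1)(q−1) = n − (p+q) + 1, so p + q = 457297 − 455920 + 1 = 1378.
p and q are the roots of t² − 1378t + 457297 = 0.
Discriminant: 1378² − 4·457297 = 1898884 − 1829188 = 69696; √69696 = 264.
q = (1378 − 264)/2 = 557, p = (1378 + 264)/2 = 821.
Check: 557 · 821 = 457297.

821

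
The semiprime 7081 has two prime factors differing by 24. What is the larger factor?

Since p = q + 24, we have 7081 = q(q + 24), so q² + 24q − 7081 = 0.
Discriminant: 24² + 4·7081 = 576 + 28324 = 28900; √28900 = 170.
q = (−24 + 170)/2 = 73, and p = q + 24 = 97.
Check: 73 · 97 = 7081.

97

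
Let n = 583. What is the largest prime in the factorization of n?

53

583 = 11 · 53
53 is prime.
So 583 = 11 · 53; the largest prime factor is 53.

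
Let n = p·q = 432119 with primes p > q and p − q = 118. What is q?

601

Since p = q + 118, we have 432119 = q(q + 118), so q² + 118q − 432119 = 0.
Discriminant: 118² + 4·432119 = 13924 + 1728476 = 1742400; √1742400 = 1320.
q = (−118 + 1320)/2 = 601, and p = q + 118 = 719.
Check: 601 · 719 = 432119.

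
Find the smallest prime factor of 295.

5

295 is odd.
Digit sum 16, not divisible by 3.
Ends in 5: divisible by 5.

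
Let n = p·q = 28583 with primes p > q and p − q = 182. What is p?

Since p = q + 182, we have 28583 = q(q + 182), so q² + 182q − 28583 = 0.
Discriminant: 182² + 4·28583 = 33124 + 114332 = 147456; √147456 = 384.
q = (−182 + 384)/2 = 101, and p = q + 182 = 283.
Check: 101 · 283 = 28583.

283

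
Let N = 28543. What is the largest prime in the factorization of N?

73

28543 = 17 · 1679
1679 = 23 · 73
73 is prime.
So 28543 = 17 · 23 · 73; the largest prime factor is 73.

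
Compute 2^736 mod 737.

86

2^1 ≡ 2 (mod 737)
2^2 ≡ 2^2 = 4 ≡ 4 (mod 737)
2^4 ≡ 4^2 = 16 ≡ 16 (mod 737)
2^8 ≡ 16^2 = 256 ≡ 256 (mod 737)
2^16 ≡ 256^2 = 65536 ≡ 680 (mod 737)
2^32 ≡ 680^2 = 462400 ≡ 301 (mod 737)
2^64 ≡ 301^2 = 90601 ≡ 687 (mod 737)
2^128 ≡ 687^2 = 471969 ≡ 289 (mod 737)
2^256 ≡ 289^2 = 83521 ≡ 240 (mod 737)
2^512 ≡ 240^2 = 57600 ≡ 114 (mod 737)
736 = 512 + 128 + 64 + 32 in binary powers of 2.
So 2^736 ≡ 114 · 289 · 687 · 301 ≡ 86 (mod 737).
Since 86 ≠ 1, base 2 is a Fermat witness: 737 is composite.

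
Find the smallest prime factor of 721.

7

721 is odd.
Digit sum 10, not divisible by 3.
Ends in 1: not divisible by 5.
7: 721 = 7·103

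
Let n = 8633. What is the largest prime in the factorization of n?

97

8633 = 89 · 97
97 is prime.
So 8633 = 89 · 97; the largest prime factor is 97.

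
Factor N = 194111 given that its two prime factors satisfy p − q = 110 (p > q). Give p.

Since p = q + 110, we have 194111 = q(q + 110), so q² + 110q − 194111 = 0.
Discriminant: 110² + 4·194111 = 12100 + 776444 = 788544; √788544 = 888.
q = (−110 + 888)/2 = 389, and p = q + 110 = 499.
Check: 389 · 499 = 194111.

499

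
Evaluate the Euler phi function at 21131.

Factor: 21131 = 11 · 17 · 113.
φ(21131) = (11−1) · (17−1) · (113−1) = 10 · 16 · 112 = 17920.

17920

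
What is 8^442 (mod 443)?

1

8^1 ≡ 8 (mod 443)
8^2 ≡ 8^2 = 64 ≡ 64 (mod 443)
8^4 ≡ 64^2 = 4096 ≡ 109 (mod 443)
8^8 ≡ 109^2 = 11881 ≡ 363 (mod 443)
8^16 ≡ 363^2 = 131769 ≡ 198 (mod 443)
8^32 ≡ 198^2 = 39204 ≡ 220 (mod 443)
8^64 ≡ 220^2 = 48400 ≡ 113 (mod 443)
8^128 ≡ 113^2 = 12769 ≡ 365 (mod 443)
8^256 ≡ 365^2 = 133225 ≡ 325 (mod 443)
442 = 256 + 128 + 32 + 16 + 8 + 2 in binary powers of 2.
So 8^442 ≡ 325 · 365 · 220 · 198 · 363 · 64 ≡ 1 (mod 443).
Since the result is 1, base 8 gives no evidence that 443 is composite.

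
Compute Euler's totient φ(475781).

454480

Factor: 475781 = 47 · 53 · 191.
φ(475781) = (47−1) · (53−1) · (191−1) = 46 · 52 · 190 = 454480.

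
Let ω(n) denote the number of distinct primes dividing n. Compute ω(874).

3

874 = 2 · 437
437 = 19 · 23
874 = 2 · 19 · 23, which has 3 distinct prime factors.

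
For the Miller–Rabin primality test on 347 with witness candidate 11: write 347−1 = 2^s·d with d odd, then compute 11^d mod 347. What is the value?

1

347 − 1 = 346 = 2^1 · 173, so d = 173.
11^1 ≡ 11 (mod 347)
11^2 ≡ 11^2 = 121 ≡ 121 (mod 347)
11^4 ≡ 121^2 = 14641 ≡ 67 (mod 347)
11^8 ≡ 67^2 = 4489 ≡ 325 (mod 347)
11^16 ≡ 325^2 = 105625 ≡ 137 (mod 347)
11^32 ≡ 137^2 = 18769 ≡ 31 (mod 347)
11^64 ≡ 31^2 = 961 ≡ 267 (mod 347)
11^128 ≡ 267^2 = 71289 ≡ 154 (mod 347)
173 = 128 + 32 + 8 + 4 + 1 in binary powers of 2.
So 11^173 ≡ 154 · 31 · 325 · 67 · 11 ≡ 1 (mod 347).
Since 11^d ≡ 1 (mod 347), base 11 does not prove 347 composite.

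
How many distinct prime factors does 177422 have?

5

177422 = 2 · 88711
88711 = 7 · 12673
12673 = 19 · 667
667 = 23 · 29
177422 = 2 · 7 · 19 · 23 · 29, which has 5 distinct prime factors.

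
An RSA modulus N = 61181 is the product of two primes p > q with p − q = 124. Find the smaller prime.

193

Since p = q + 124, we have 61181 = q(q + 124), so q² + 124q − 61181 = 0.
Discriminant: 124² + 4·61181 = 15376 + 244724 = 260100; √260100 = 510.
q = (−124 + 510)/2 = 193, and p = q + 124 = 317.
Check: 193 · 317 = 61181.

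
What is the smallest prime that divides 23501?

23501 is odd.
Digit sum 11, not divisible by 3.
Ends in 1: not divisible by 5.
7: 23501 = 7·3357 + 2
11: 23501 = 11·2136 + 5
13: 23501 = 13·1807 + 10
17: 23501 = 17·1382 + 7
19: 23501 = 19·1236 + 17
23: 23501 = 23·1021 + 18
29: 23501 = 29·810 + 11
31: 23501 = 31·758 + 3
37: 23501 = 37·635 + 6
41: 23501 = 41·573 + 8
43: 23501 = 43·546 + 23
47: 23501 = 47·500 + 1
53: 23501 = 53·443 + 22
59: 23501 = 59·398 + 19
61: 23501 = 61·385 + 16
67: 23501 = 67·350 + 51
71: 23501 = 71·331

71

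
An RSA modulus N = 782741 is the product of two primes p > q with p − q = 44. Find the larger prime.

Since p = q + 44, we have 782741 = q(q + 44), so q² + 44q − 782741 = 0.
Discriminant: 44² + 4·782741 = 1936 + 3130964 = 3132900; √3132900 = 1770.
q = (−44 + 1770)/2 = 863, and p = q + 44 = 907.
Check: 863 · 907 = 782741.

907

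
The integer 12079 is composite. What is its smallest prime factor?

47

12079 is odd.
Digit sum 19, not divisible by 3.
Ends in 9: not divisible by 5.
7: 12079 = 7·1725 + 4
11: 12079 = 11·1098 + 1
13: 12079 = 13·929 + 2
17: 12079 = 17·710 + 9
19: 12079 = 19·635 + 14
23: 12079 = 23·525 + 4
29: 12079 = 29·416 + 15
31: 12079 = 31·389 + 20
37: 12079 = 37·326 + 17
41: 12079 = 41·294 + 25
43: 12079 = 43·280 + 39
47: 12079 = 47·257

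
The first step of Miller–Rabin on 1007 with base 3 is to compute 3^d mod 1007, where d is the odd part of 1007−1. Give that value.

1007 − 1 = 1006 = 2^1 · 503, so d = 503.
3^1 ≡ 3 (mod 1007)
3^2 ≡ 3^2 = 9 ≡ 9 (mod 1007)
3^4 ≡ 9^2 = 81 ≡ 81 (mod 1007)
3^8 ≡ 81^2 = 6561 ≡ 519 (mod 1007)
3^16 ≡ 519^2 = 269361 ≡ 492 (mod 1007)
3^32 ≡ 492^2 = 242064 ≡ 384 (mod 1007)
3^64 ≡ 384^2 = 147456 ≡ 434 (mod 1007)
3^128 ≡ 434^2 = 188356 ≡ 47 (mod 1007)
3^256 ≡ 47^2 = 2209 ≡ 195 (mod 1007)
503 = 256 + 128 + 64 + 32 + 16 + 4 + 2 + 1 in binary powers of 2.
So 3^503 ≡ 195 · 47 · 434 · 384 · 492 · 81 · 9 · 3 ≡ 298 (mod 1007).
Squaring chain: 298; never reaches −1, so base 3 is a Miller–Rabin witness that 1007 is composite.

298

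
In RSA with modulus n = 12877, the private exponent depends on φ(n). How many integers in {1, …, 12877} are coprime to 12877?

Factor: 12877 = 79 · 163.
φ(12877) = (79−1) · (163−1) = 78 · 162 = 12636.

12636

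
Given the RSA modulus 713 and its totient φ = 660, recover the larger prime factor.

31

φ(n) = (p−1)(q−1) = n − (p+q) + 1, so p + q = 713 − 660 + 1 = 54.
p and q are the roots of t² − 54t + 713 = 0.
Discriminant: 54² − 4·713 = 2916 − 2852 = 64; √64 = 8.
q = (54 − 8)/2 = 23, p = (54 + 8)/2 = 31.
Check: 23 · 31 = 713.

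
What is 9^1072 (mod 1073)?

9^1 ≡ 9 (mod 1073)
9^2 ≡ 9^2 = 81 ≡ 81 (mod 1073)
9^4 ≡ 81^2 = 6561 ≡ 123 (mod 1073)
9^8 ≡ 123^2 = 15129 ≡ 107 (mod 1073)
9^16 ≡ 107^2 = 11449 ≡ 719 (mod 1073)
9^32 ≡ 719^2 = 516961 ≡ 848 (mod 1073)
9^64 ≡ 848^2 = 719104 ≡ 194 (mod 1073)
9^128 ≡ 194^2 = 37636 ≡ 81 (mod 1073)
9^256 ≡ 81^2 = 6561 ≡ 123 (mod 1073)
9^512 ≡ 123^2 = 15129 ≡ 107 (mod 1073)
9^1024 ≡ 107^2 = 11449 ≡ 719 (mod 1073)
1072 = 1024 + 32 + 16 in binary powers of 2.
So 9^1072 ≡ 719 · 848 · 719 ≡ 194 (mod 1073).
Since 194 ≠ 1, base 9 is a Fermat witness: 1073 is composite.

194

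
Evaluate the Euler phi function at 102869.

92160

Factor: 102869 = 13 · 41 · 193.
φ(102869) = (13−1) · (41−1) · (193−1) = 12 · 40 · 192 = 92160.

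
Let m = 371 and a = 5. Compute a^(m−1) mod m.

5^1 ≡ 5 (mod 371)
5^2 ≡ 5^2 = 25 ≡ 25 (mod 371)
5^4 ≡ 25^2 = 625 ≡ 254 (mod 371)
5^8 ≡ 254^2 = 64516 ≡ 333 (mod 371)
5^16 ≡ 333^2 = 110889 ≡ 331 (mod 371)
5^32 ≡ 331^2 = 109561 ≡ 116 (mod 371)
5^64 ≡ 116^2 = 13456 ≡ 100 (mod 371)
5^128 ≡ 100^2 = 10000 ≡ 354 (mod 371)
5^256 ≡ 354^2 = 125316 ≡ 289 (mod 371)
370 = 256 + 64 + 32 + 16 + 2 in binary powers of 2.
So 5^370 ≡ 289 · 100 · 116 · 331 · 25 ≡ 149 (mod 371).
Since 149 ≠ 1, base 5 is a Fermat witness: 371 is composite.

149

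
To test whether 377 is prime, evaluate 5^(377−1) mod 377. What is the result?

326

5^1 ≡ 5 (mod 377)
5^2 ≡ 5^2 = 25 ≡ 25 (mod 377)
5^4 ≡ 25^2 = 625 ≡ 248 (mod 377)
5^8 ≡ 248^2 = 61504 ≡ 53 (mod 377)
5^16 ≡ 53^2 = 2809 ≡ 170 (mod 377)
5^32 ≡ 170^2 = 28900 ≡ 248 (mod 377)
5^64 ≡ 248^2 = 61504 ≡ 53 (mod 377)
5^128 ≡ 53^2 = 2809 ≡ 170 (mod 377)
5^256 ≡ 170^2 = 28900 ≡ 248 (mod 377)
376 = 256 + 64 + 32 + 16 + 8 in binary powers of 2.
So 5^376 ≡ 248 · 53 · 248 · 170 · 53 ≡ 326 (mod 377).
Since 326 ≠ 1, base 5 is a Fermat witness: 377 is composite.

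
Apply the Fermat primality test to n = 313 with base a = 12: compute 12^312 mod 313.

12^1 ≡ 12 (mod 313)
12^2 ≡ 12^2 = 144 ≡ 144 (mod 313)
12^4 ≡ 144^2 = 20736 ≡ 78 (mod 313)
12^8 ≡ 78^2 = 6084 ≡ 137 (mod 313)
12^16 ≡ 137^2 = 18769 ≡ 302 (mod 313)
12^32 ≡ 302^2 = 91204 ≡ 121 (mod 313)
12^64 ≡ 121^2 = 14641 ≡ 243 (mod 313)
12^128 ≡ 243^2 = 59049 ≡ 205 (mod 313)
12^256 ≡ 205^2 = 42025 ≡ 83 (mod 313)
312 = 256 + 32 + 16 + 8 in binary powers of 2.
So 12^312 ≡ 83 · 121 · 302 · 137 ≡ 1 (mod 313).
Since the result is 1, base 12 gives no evidence that 313 is composite.

1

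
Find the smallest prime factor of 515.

5

515 is odd.
Digit sum 11, not divisible by 3.
Ends in 5: divisible by 5.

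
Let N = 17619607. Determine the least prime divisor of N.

79

17619607 is odd.
Digit sum 37, not divisible by 3.
Ends in 7: not divisible by 5.
7: 17619607 = 7·2517086 + 5
11: 17619607 = 11·1601782 + 5
13: 17619607 = 13·1355354 + 5
17: 17619607 = 17·1036447 + 8
19: 17619607 = 19·927347 + 14
23: 17619607 = 23·766069 + 20
29: 17619607 = 29·607572 + 19
31: 17619607 = 31·568374 + 13
37: 17619607 = 37·476205 + 22
41: 17619607 = 41·429746 + 21
43: 17619607 = 43·409758 + 13
47: 17619607 = 47·374885 + 12
53: 17619607 = 53·332445 + 22
59: 17619607 = 59·298637 + 24
61: 17619607 = 61·288846 + 1
67: 17619607 = 67·262979 + 14
71: 17619607 = 71·248163 + 34
73: 17619607 = 73·241364 + 35
79: 17619607 = 79·223033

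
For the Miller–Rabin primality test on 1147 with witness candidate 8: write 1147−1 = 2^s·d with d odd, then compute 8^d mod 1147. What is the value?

1147 − 1 = 1146 = 2^1 · 573, so d = 573.
8^1 ≡ 8 (mod 1147)
8^2 ≡ 8^2 = 64 ≡ 64 (mod 1147)
8^4 ≡ 64^2 = 4096 ≡ 655 (mod 1147)
8^8 ≡ 655^2 = 429025 ≡ 47 (mod 1147)
8^16 ≡ 47^2 = 2209 ≡ 1062 (mod 1147)
8^32 ≡ 1062^2 = 1127844 ≡ 343 (mod 1147)
8^64 ≡ 343^2 = 117649 ≡ 655 (mod 1147)
8^128 ≡ 655^2 = 429025 ≡ 47 (mod 1147)
8^256 ≡ 47^2 = 2209 ≡ 1062 (mod 1147)
8^512 ≡ 1062^2 = 1127844 ≡ 343 (mod 1147)
573 = 512 + 32 + 16 + 8 + 4 + 1 in binary powers of 2.
So 8^573 ≡ 343 · 343 · 1062 · 47 · 655 · 8 ≡ 450 (mod 1147).
Squaring chain: 450; never reaches −1, so base 8 is a Miller–Rabin witness that 1147 is composite.

450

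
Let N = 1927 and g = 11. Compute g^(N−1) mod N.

484

11^1 ≡ 11 (mod 1927)
11^2 ≡ 11^2 = 121 ≡ 121 (mod 1927)
11^4 ≡ 121^2 = 14641 ≡ 1152 (mod 1927)
11^8 ≡ 1152^2 = 1327104 ≡ 1328 (mod 1927)
11^16 ≡ 1328^2 = 1763584 ≡ 379 (mod 1927)
11^32 ≡ 379^2 = 143641 ≡ 1043 (mod 1927)
11^64 ≡ 1043^2 = 1087849 ≡ 1021 (mod 1927)
11^128 ≡ 1021^2 = 1042441 ≡ 1861 (mod 1927)
11^256 ≡ 1861^2 = 3463321 ≡ 502 (mod 1927)
11^512 ≡ 502^2 = 252004 ≡ 1494 (mod 1927)
11^1024 ≡ 1494^2 = 2232036 ≡ 570 (mod 1927)
1926 = 1024 + 512 + 256 + 128 + 4 + 2 in binary powers of 2.
So 11^1926 ≡ 570 · 1494 · 502 · 1861 · 1152 · 121 ≡ 484 (mod 1927).
Since 484 ≠ 1, base 11 is a Fermat witness: 1927 is composite.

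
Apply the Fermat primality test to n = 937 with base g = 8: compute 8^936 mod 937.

1

8^1 ≡ 8 (mod 937)
8^2 ≡ 8^2 = 64 ≡ 64 (mod 937)
8^4 ≡ 64^2 = 4096 ≡ 348 (mod 937)
8^8 ≡ 348^2 = 121104 ≡ 231 (mod 937)
8^16 ≡ 231^2 = 53361 ≡ 889 (mod 937)
8^32 ≡ 889^2 = 790321 ≡ 430 (mod 937)
8^64 ≡ 430^2 = 184900 ≡ 311 (mod 937)
8^128 ≡ 311^2 = 96721 ≡ 210 (mod 937)
8^256 ≡ 210^2 = 44100 ≡ 61 (mod 937)
8^512 ≡ 61^2 = 3721 ≡ 910 (mod 937)
936 = 512 + 256 + 128 + 32 + 8 in binary powers of 2.
So 8^936 ≡ 910 · 61 · 210 · 430 · 231 ≡ 1 (mod 937).
Since the result is 1, base 8 gives no evidence that 937 is composite.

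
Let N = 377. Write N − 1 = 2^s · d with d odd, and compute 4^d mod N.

270

377 − 1 = 376 = 2^3 · 47, so d = 47.
4^1 ≡ 4 (mod 377)
4^2 ≡ 4^2 = 16 ≡ 16 (mod 377)
4^4 ≡ 16^2 = 256 ≡ 256 (mod 377)
4^8 ≡ 256^2 = 65536 ≡ 315 (mod 377)
4^16 ≡ 315^2 = 99225 ≡ 74 (mod 377)
4^32 ≡ 74^2 = 5476 ≡ 198 (mod 377)
47 = 32 + 8 + 4 + 2 + 1 in binary powers of 2.
So 4^47 ≡ 198 · 315 · 256 · 16 · 4 ≡ 270 (mod 377).
Squaring chain: 270 → 139 → 94; never reaches −1, so base 4 is a Miller–Rabin witness that 377 is composite.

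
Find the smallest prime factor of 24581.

47

24581 is odd.
Digit sum 20, not divisible by 3.
Ends in 1: not divisible by 5.
7: 24581 = 7·3511 + 4
11: 24581 = 11·2234 + 7
13: 24581 = 13·1890 + 11
17: 24581 = 17·1445 + 16
19: 24581 = 19·1293 + 14
23: 24581 = 23·1068 + 17
29: 24581 = 29·847 + 18
31: 24581 = 31·792 + 29
37: 24581 = 37·664 + 13
41: 24581 = 41·599 + 22
43: 24581 = 43·571 + 28
47: 24581 = 47·523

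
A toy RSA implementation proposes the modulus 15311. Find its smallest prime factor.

15311 is odd.
Digit sum 11, not divisible by 3.
Ends in 1: not divisible by 5.
7: 15311 = 7·2187 + 2
11: 15311 = 11·1391 + 10
13: 15311 = 13·1177 + 10
17: 15311 = 17·900 + 11
19: 15311 = 19·805 + 16
23: 15311 = 23·665 + 16
29: 15311 = 29·527 + 28
31: 15311 = 31·493 + 28
37: 15311 = 37·413 + 30
41: 15311 = 41·373 + 18
43: 15311 = 43·356 + 3
47: 15311 = 47·325 + 36
53: 15311 = 53·288 + 47
59: 15311 = 59·259 + 30
61: 15311 = 61·251

61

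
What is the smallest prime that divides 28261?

59

28261 is odd.
Digit sum 19, not divisible by 3.
Ends in 1: not divisible by 5.
7: 28261 = 7·4037 + 2
11: 28261 = 11·2569 + 2
13: 28261 = 13·2173 + 12
17: 28261 = 17·1662 + 7
19: 28261 = 19·1487 + 8
23: 28261 = 23·1228 + 17
29: 28261 = 29·974 + 15
31: 28261 = 31·911 + 20
37: 28261 = 37·763 + 30
41: 28261 = 41·689 + 12
43: 28261 = 43·657 + 10
47: 28261 = 47·601 + 14
53: 28261 = 53·533 + 12
59: 28261 = 59·479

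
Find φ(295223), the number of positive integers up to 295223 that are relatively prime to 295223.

Factor: 295223 = 37 · 79 · 101.
φ(295223) = (37−1) · (79−1) · (101−1) = 36 · 78 · 100 = 280800.

280800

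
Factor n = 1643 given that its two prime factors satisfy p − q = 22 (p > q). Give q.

31

Since p = q + 22, we have 1643 = q(q + 22), so q² + 22q − 1643 = 0.
Discriminant: 22² + 4·1643 = 484 + 6572 = 7056; √7056 = 84.
q = (−22 + 84)/2 = 31, and p = q + 22 = 53.
Check: 31 · 53 = 1643.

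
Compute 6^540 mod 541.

1

6^1 ≡ 6 (mod 541)
6^2 ≡ 6^2 = 36 ≡ 36 (mod 541)
6^4 ≡ 36^2 = 1296 ≡ 214 (mod 541)
6^8 ≡ 214^2 = 45796 ≡ 352 (mod 541)
6^16 ≡ 352^2 = 123904 ≡ 15 (mod 541)
6^32 ≡ 15^2 = 225 ≡ 225 (mod 541)
6^64 ≡ 225^2 = 50625 ≡ 312 (mod 541)
6^128 ≡ 312^2 = 97344 ≡ 505 (mod 541)
6^256 ≡ 505^2 = 255025 ≡ 214 (mod 541)
6^512 ≡ 214^2 = 45796 ≡ 352 (mod 541)
540 = 512 + 16 + 8 + 4 in binary powers of 2.
So 6^540 ≡ 352 · 15 · 352 · 214 ≡ 1 (mod 541).
Since the result is 1, base 6 gives no evidence that 541 is composite.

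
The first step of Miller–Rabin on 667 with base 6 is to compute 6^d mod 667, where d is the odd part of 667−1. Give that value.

667 − 1 = 666 = 2^1 · 333, so d = 333.
6^1 ≡ 6 (mod 667)
6^2 ≡ 6^2 = 36 ≡ 36 (mod 667)
6^4 ≡ 36^2 = 1296 ≡ 629 (mod 667)
6^8 ≡ 629^2 = 395641 ≡ 110 (mod 667)
6^16 ≡ 110^2 = 12100 ≡ 94 (mod 667)
6^32 ≡ 94^2 = 8836 ≡ 165 (mod 667)
6^64 ≡ 165^2 = 27225 ≡ 545 (mod 667)
6^128 ≡ 545^2 = 297025 ≡ 210 (mod 667)
6^256 ≡ 210^2 = 44100 ≡ 78 (mod 667)
333 = 256 + 64 + 8 + 4 + 1 in binary powers of 2.
So 6^333 ≡ 78 · 545 · 110 · 629 · 6 ≡ 9 (mod 667).
Squaring chain: 9; never reaches −1, so base 6 is a Miller–Rabin witness that 667 is composite.

9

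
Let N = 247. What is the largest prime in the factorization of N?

247 = 13 · 19
19 is prime.
So 247 = 13 · 19; the largest prime factor is 19.

19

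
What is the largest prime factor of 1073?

37

1073 = 29 · 37
37 is prime.
So 1073 = 29 · 37; the largest prime factor is 37.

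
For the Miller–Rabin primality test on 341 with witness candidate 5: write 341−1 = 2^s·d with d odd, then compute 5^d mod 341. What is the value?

341 − 1 = 340 = 2^2 · 85, so d = 85.
5^1 ≡ 5 (mod 341)
5^2 ≡ 5^2 = 25 ≡ 25 (mod 341)
5^4 ≡ 25^2 = 625 ≡ 284 (mod 341)
5^8 ≡ 284^2 = 80656 ≡ 180 (mod 341)
5^16 ≡ 180^2 = 32400 ≡ 5 (mod 341)
5^32 ≡ 5^2 = 25 ≡ 25 (mod 341)
5^64 ≡ 25^2 = 625 ≡ 284 (mod 341)
85 = 64 + 16 + 4 + 1 in binary powers of 2.
So 5^85 ≡ 284 · 5 · 284 · 5 ≡ 67 (mod 341).
Squaring chain: 67 → 56; never reaches −1, so base 5 is a Miller–Rabin witness that 341 is composite.

67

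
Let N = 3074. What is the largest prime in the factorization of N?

3074 = 2 · 1537
1537 = 29 · 53
53 is prime.
So 3074 = 2 · 29 · 53; the largest prime factor is 53.

53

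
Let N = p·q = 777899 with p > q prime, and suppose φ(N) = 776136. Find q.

877

φ(n) = (p−1)(q−1) = n − (p+q) + 1, so p + q = 777899 − 776136 + 1 = 1764.
p and q are the roots of t² − 1764t + 777899 = 0.
Discriminant: 1764² − 4·777899 = 3111696 − 3111596 = 100; √100 = 10.
q = (1764 − 10)/2 = 877, p = (1764 + 10)/2 = 887.
Check: 877 · 887 = 777899.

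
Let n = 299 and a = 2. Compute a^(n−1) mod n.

140

2^1 ≡ 2 (mod 299)
2^2 ≡ 2^2 = 4 ≡ 4 (mod 299)
2^4 ≡ 4^2 = 16 ≡ 16 (mod 299)
2^8 ≡ 16^2 = 256 ≡ 256 (mod 299)
2^16 ≡ 256^2 = 65536 ≡ 55 (mod 299)
2^32 ≡ 55^2 = 3025 ≡ 35 (mod 299)
2^64 ≡ 35^2 = 1225 ≡ 29 (mod 299)
2^128 ≡ 29^2 = 841 ≡ 243 (mod 299)
2^256 ≡ 243^2 = 59049 ≡ 146 (mod 299)
298 = 256 + 32 + 8 + 2 in binary powers of 2.
So 2^298 ≡ 146 · 35 · 256 · 4 ≡ 140 (mod 299).
Since 140 ≠ 1, base 2 is a Fermat witness: 299 is composite.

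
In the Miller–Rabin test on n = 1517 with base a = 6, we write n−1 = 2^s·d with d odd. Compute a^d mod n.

1141

1517 − 1 = 1516 = 2^2 · 379, so d = 379.
6^1 ≡ 6 (mod 1517)
6^2 ≡ 6^2 = 36 ≡ 36 (mod 1517)
6^4 ≡ 36^2 = 1296 ≡ 1296 (mod 1517)
6^8 ≡ 1296^2 = 1679616 ≡ 297 (mod 1517)
6^16 ≡ 297^2 = 88209 ≡ 223 (mod 1517)
6^32 ≡ 223^2 = 49729 ≡ 1185 (mod 1517)
6^64 ≡ 1185^2 = 1404225 ≡ 1000 (mod 1517)
6^128 ≡ 1000^2 = 1000000 ≡ 297 (mod 1517)
6^256 ≡ 297^2 = 88209 ≡ 223 (mod 1517)
379 = 256 + 64 + 32 + 16 + 8 + 2 + 1 in binary powers of 2.
So 6^379 ≡ 223 · 1000 · 1185 · 223 · 297 · 36 · 6 ≡ 1141 (mod 1517).
Squaring chain: 1141 → 295; never reaches −1, so base 6 is a Miller–Rabin witness that 1517 is composite.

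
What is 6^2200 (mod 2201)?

6^1 ≡ 6 (mod 2201)
6^2 ≡ 6^2 = 36 ≡ 36 (mod 2201)
6^4 ≡ 36^2 = 1296 ≡ 1296 (mod 2201)
6^8 ≡ 1296^2 = 1679616 ≡ 253 (mod 2201)
6^16 ≡ 253^2 = 64009 ≡ 180 (mod 2201)
6^32 ≡ 180^2 = 32400 ≡ 1586 (mod 2201)
6^64 ≡ 1586^2 = 2515396 ≡ 1854 (mod 2201)
6^128 ≡ 1854^2 = 3437316 ≡ 1555 (mod 2201)
6^256 ≡ 1555^2 = 2418025 ≡ 1327 (mod 2201)
6^512 ≡ 1327^2 = 1760929 ≡ 129 (mod 2201)
6^1024 ≡ 129^2 = 16641 ≡ 1234 (mod 2201)
6^2048 ≡ 1234^2 = 1522756 ≡ 1865 (mod 2201)
2200 = 2048 + 128 + 16 + 8 in binary powers of 2.
So 6^2200 ≡ 1865 · 1555 · 180 · 253 ≡ 1823 (mod 2201).
Since 1823 ≠ 1, base 6 is a Fermat witness: 2201 is composite.

1823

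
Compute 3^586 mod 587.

3^1 ≡ 3 (mod 587)
3^2 ≡ 3^2 = 9 ≡ 9 (mod 587)
3^4 ≡ 9^2 = 81 ≡ 81 (mod 587)
3^8 ≡ 81^2 = 6561 ≡ 104 (mod 587)
3^16 ≡ 104^2 = 10816 ≡ 250 (mod 587)
3^32 ≡ 250^2 = 62500 ≡ 278 (mod 587)
3^64 ≡ 278^2 = 77284 ≡ 387 (mod 587)
3^128 ≡ 387^2 = 149769 ≡ 84 (mod 587)
3^256 ≡ 84^2 = 7056 ≡ 12 (mod 587)
3^512 ≡ 12^2 = 144 ≡ 144 (mod 587)
586 = 512 + 64 + 8 + 2 in binary powers of 2.
So 3^586 ≡ 144 · 387 · 104 · 9 ≡ 1 (mod 587).
Since the result is 1, base 3 gives no evidence that 587 is composite.

1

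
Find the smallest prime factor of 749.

7

749 is odd.
Digit sum 20, not divisible by 3.
Ends in 9: not divisible by 5.
7: 749 = 7·107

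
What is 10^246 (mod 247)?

10^1 ≡ 10 (mod 247)
10^2 ≡ 10^2 = 100 ≡ 100 (mod 247)
10^4 ≡ 100^2 = 10000 ≡ 120 (mod 247)
10^8 ≡ 120^2 = 14400 ≡ 74 (mod 247)
10^16 ≡ 74^2 = 5476 ≡ 42 (mod 247)
10^32 ≡ 42^2 = 1764 ≡ 35 (mod 247)
10^64 ≡ 35^2 = 1225 ≡ 237 (mod 247)
10^128 ≡ 237^2 = 56169 ≡ 100 (mod 247)
246 = 128 + 64 + 32 + 16 + 4 + 2 in binary powers of 2.
So 10^246 ≡ 100 · 237 · 35 · 42 · 120 · 100 ≡ 235 (mod 247).
Since 235 ≠ 1, base 10 is a Fermat witness: 247 is composite.

235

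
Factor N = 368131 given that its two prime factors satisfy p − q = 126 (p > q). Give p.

673

Since p = q + 126, we have 368131 = q(q + 126), so q² + 126q − 368131 = 0.
Discriminant: 126² + 4·368131 = 15876 + 1472524 = 1488400; √1488400 = 1220.
q = (−126 + 1220)/2 = 547, and p = q + 126 = 673.
Check: 547 · 673 = 368131.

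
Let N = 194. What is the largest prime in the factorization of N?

97

194 = 2 · 97
97 is prime.
So 194 = 2 · 97; the largest prime factor is 97.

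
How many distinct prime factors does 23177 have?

3

23177 = 7^2 · 473
473 = 11 · 43
23177 = 7^2 · 11 · 43, which has 3 distinct prime factors.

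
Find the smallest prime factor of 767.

13

767 is odd.
Digit sum 20, not divisible by 3.
Ends in 7: not divisible by 5.
7: 767 = 7·109 + 4
11: 767 = 11·69 + 8
13: 767 = 13·59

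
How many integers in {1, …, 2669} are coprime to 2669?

Factor: 2669 = 17 · 157.
φ(2669) = (17−1) · (157−1) = 16 · 156 = 2496.

2496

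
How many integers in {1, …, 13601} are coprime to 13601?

Factor: 13601 = 7 · 29 · 67.
φ(13601) = (7−1) · (29−1) · (67−1) = 6 · 28 · 66 = 11088.

11088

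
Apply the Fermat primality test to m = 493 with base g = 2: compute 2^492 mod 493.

2^1 ≡ 2 (mod 493)
2^2 ≡ 2^2 = 4 ≡ 4 (mod 493)
2^4 ≡ 4^2 = 16 ≡ 16 (mod 493)
2^8 ≡ 16^2 = 256 ≡ 256 (mod 493)
2^16 ≡ 256^2 = 65536 ≡ 460 (mod 493)
2^32 ≡ 460^2 = 211600 ≡ 103 (mod 493)
2^64 ≡ 103^2 = 10609 ≡ 256 (mod 493)
2^128 ≡ 256^2 = 65536 ≡ 460 (mod 493)
2^256 ≡ 460^2 = 211600 ≡ 103 (mod 493)
492 = 256 + 128 + 64 + 32 + 8 + 4 in binary powers of 2.
So 2^492 ≡ 103 · 460 · 256 · 103 · 256 · 16 ≡ 373 (mod 493).
Since 373 ≠ 1, base 2 is a Fermat witness: 493 is composite.

373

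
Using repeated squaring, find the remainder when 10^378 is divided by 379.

10^1 ≡ 10 (mod 379)
10^2 ≡ 10^2 = 100 ≡ 100 (mod 379)
10^4 ≡ 100^2 = 10000 ≡ 146 (mod 379)
10^8 ≡ 146^2 = 21316 ≡ 92 (mod 379)
10^16 ≡ 92^2 = 8464 ≡ 126 (mod 379)
10^32 ≡ 126^2 = 15876 ≡ 337 (mod 379)
10^64 ≡ 337^2 = 113569 ≡ 248 (mod 379)
10^128 ≡ 248^2 = 61504 ≡ 106 (mod 379)
10^256 ≡ 106^2 = 11236 ≡ 245 (mod 379)
378 = 256 + 64 + 32 + 16 + 8 + 2 in binary powers of 2.
So 10^378 ≡ 245 · 248 · 337 · 126 · 92 · 100 ≡ 1 (mod 379).
Since the result is 1, base 10 gives no evidence that 379 is composite.

1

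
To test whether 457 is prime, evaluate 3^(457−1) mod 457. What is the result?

1

3^1 ≡ 3 (mod 457)
3^2 ≡ 3^2 = 9 ≡ 9 (mod 457)
3^4 ≡ 9^2 = 81 ≡ 81 (mod 457)
3^8 ≡ 81^2 = 6561 ≡ 163 (mod 457)
3^16 ≡ 163^2 = 26569 ≡ 63 (mod 457)
3^32 ≡ 63^2 = 3969 ≡ 313 (mod 457)
3^64 ≡ 313^2 = 97969 ≡ 171 (mod 457)
3^128 ≡ 171^2 = 29241 ≡ 450 (mod 457)
3^256 ≡ 450^2 = 202500 ≡ 49 (mod 457)
456 = 256 + 128 + 64 + 8 in binary powers of 2.
So 3^456 ≡ 49 · 450 · 171 · 163 ≡ 1 (mod 457).
Since the result is 1, base 3 gives no evidence that 457 is composite.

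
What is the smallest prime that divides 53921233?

97

53921233 is odd.
Digit sum 28, not divisible by 3.
Ends in 3: not divisible by 5.
7: 53921233 = 7·7703033 + 2
11: 53921233 = 11·4901930 + 3
13: 53921233 = 13·4147787 + 2
17: 53921233 = 17·3171837 + 4
19: 53921233 = 19·2837959 + 12
23: 53921233 = 23·2344401 + 10
29: 53921233 = 29·1859352 + 25
31: 53921233 = 31·1739394 + 19
37: 53921233 = 37·1457330 + 23
41: 53921233 = 41·1315152 + 1
43: 53921233 = 43·1253982 + 7
47: 53921233 = 47·1147260 + 13
53: 53921233 = 53·1017381 + 40
59: 53921233 = 59·913919 + 12
61: 53921233 = 61·883954 + 39
67: 53921233 = 67·804794 + 35
71: 53921233 = 71·759453 + 70
73: 53921233 = 73·738647 + 2
79: 53921233 = 79·682547 + 20
83: 53921233 = 83·649653 + 34
89: 53921233 = 89·605856 + 49
97: 53921233 = 97·555889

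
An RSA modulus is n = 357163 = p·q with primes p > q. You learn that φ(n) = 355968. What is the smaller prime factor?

577

φ(n) = (p−1)(q−1) = n − (p+q) + 1, so p + q = 357163 − 355968 + 1 = 1196.
p and q are the roots of t² − 1196t + 357163 = 0.
Discriminant: 1196² − 4·357163 = 1430416 − 1428652 = 1764; √1764 = 42.
q = (1196 − 42)/2 = 577, p = (1196 + 42)/2 = 619.
Check: 577 · 619 = 357163.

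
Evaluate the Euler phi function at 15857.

Factor: 15857 = 101 · 157.
φ(15857) = (101−1) · (157−1) = 100 · 156 = 15600.

15600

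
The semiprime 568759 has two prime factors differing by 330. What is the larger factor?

Since p = q + 330, we have 568759 = q(q + 330), so q² + 330q − 568759 = 0.
Discriminant: 330² + 4·568759 = 108900 + 2275036 = 2383936; √2383936 = 1544.
q = (−330 + 1544)/2 = 607, and p = q + 330 = 937.
Check: 607 · 937 = 568759.

937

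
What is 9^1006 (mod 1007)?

99

9^1 ≡ 9 (mod 1007)
9^2 ≡ 9^2 = 81 ≡ 81 (mod 1007)
9^4 ≡ 81^2 = 6561 ≡ 519 (mod 1007)
9^8 ≡ 519^2 = 269361 ≡ 492 (mod 1007)
9^16 ≡ 492^2 = 242064 ≡ 384 (mod 1007)
9^32 ≡ 384^2 = 147456 ≡ 434 (mod 1007)
9^64 ≡ 434^2 = 188356 ≡ 47 (mod 1007)
9^128 ≡ 47^2 = 2209 ≡ 195 (mod 1007)
9^256 ≡ 195^2 = 38025 ≡ 766 (mod 1007)
9^512 ≡ 766^2 = 586756 ≡ 682 (mod 1007)
1006 = 512 + 256 + 128 + 64 + 32 + 8 + 4 + 2 in binary powers of 2.
So 9^1006 ≡ 682 · 766 · 195 · 47 · 434 · 492 · 519 · 81 ≡ 99 (mod 1007).
Since 99 ≠ 1, base 9 is a Fermat witness: 1007 is composite.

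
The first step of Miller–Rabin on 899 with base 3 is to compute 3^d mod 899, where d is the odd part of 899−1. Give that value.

899 − 1 = 898 = 2^1 · 449, so d = 449.
3^1 ≡ 3 (mod 899)
3^2 ≡ 3^2 = 9 ≡ 9 (mod 899)
3^4 ≡ 9^2 = 81 ≡ 81 (mod 899)
3^8 ≡ 81^2 = 6561 ≡ 268 (mod 899)
3^16 ≡ 268^2 = 71824 ≡ 803 (mod 899)
3^32 ≡ 803^2 = 644809 ≡ 226 (mod 899)
3^64 ≡ 226^2 = 51076 ≡ 732 (mod 899)
3^128 ≡ 732^2 = 535824 ≡ 20 (mod 899)
3^256 ≡ 20^2 = 400 ≡ 400 (mod 899)
449 = 256 + 128 + 64 + 1 in binary powers of 2.
So 3^449 ≡ 400 · 20 · 732 · 3 ≡ 641 (mod 899).
Squaring chain: 641; never reaches −1, so base 3 is a Miller–Rabin witness that 899 is composite.

641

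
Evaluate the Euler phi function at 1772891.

1722600

Factor: 1772891 = 59 · 151 · 199.
φ(1772891) = (59−1) · (151−1) · (199−1) = 58 · 150 · 198 = 1722600.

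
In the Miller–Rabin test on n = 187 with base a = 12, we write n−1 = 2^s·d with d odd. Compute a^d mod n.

187 − 1 = 186 = 2^1 · 93, so d = 93.
12^1 ≡ 12 (mod 187)
12^2 ≡ 12^2 = 144 ≡ 144 (mod 187)
12^4 ≡ 144^2 = 20736 ≡ 166 (mod 187)
12^8 ≡ 166^2 = 27556 ≡ 67 (mod 187)
12^16 ≡ 67^2 = 4489 ≡ 1 (mod 187)
12^32 ≡ 1^2 = 1 ≡ 1 (mod 187)
12^64 ≡ 1^2 = 1 ≡ 1 (mod 187)
93 = 64 + 16 + 8 + 4 + 1 in binary powers of 2.
So 12^93 ≡ 1 · 1 · 67 · 166 · 12 ≡ 133 (mod 187).
Squaring chain: 133; never reaches −1, so base 12 is a Miller–Rabin witness that 187 is composite.

133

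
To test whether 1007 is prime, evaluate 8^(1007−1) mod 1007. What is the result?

163

8^1 ≡ 8 (mod 1007)
8^2 ≡ 8^2 = 64 ≡ 64 (mod 1007)
8^4 ≡ 64^2 = 4096 ≡ 68 (mod 1007)
8^8 ≡ 68^2 = 4624 ≡ 596 (mod 1007)
8^16 ≡ 596^2 = 355216 ≡ 752 (mod 1007)
8^32 ≡ 752^2 = 565504 ≡ 577 (mod 1007)
8^64 ≡ 577^2 = 332929 ≡ 619 (mod 1007)
8^128 ≡ 619^2 = 383161 ≡ 501 (mod 1007)
8^256 ≡ 501^2 = 251001 ≡ 258 (mod 1007)
8^512 ≡ 258^2 = 66564 ≡ 102 (mod 1007)
1006 = 512 + 256 + 128 + 64 + 32 + 8 + 4 + 2 in binary powers of 2.
So 8^1006 ≡ 102 · 258 · 501 · 619 · 577 · 596 · 68 · 64 ≡ 163 (mod 1007).
Since 163 ≠ 1, base 8 is a Fermat witness: 1007 is composite.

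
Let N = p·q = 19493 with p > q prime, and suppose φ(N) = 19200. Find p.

φ(n) = (p−1)(q−1) = n − (p+q) + 1, so p + q = 19493 − 19200 + 1 = 294.
p and q are the roots of t² − 294t + 19493 = 0.
Discriminant: 294² − 4·19493 = 86436 − 77972 = 8464; √8464 = 92.
q = (294 − 92)/2 = 101, p = (294 + 92)/2 = 193.
Check: 101 · 193 = 19493.

193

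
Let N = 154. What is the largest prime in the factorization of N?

154 = 2 · 77
77 = 7 · 11
11 is prime.
So 154 = 2 · 7 · 11; the largest prime factor is 11.

11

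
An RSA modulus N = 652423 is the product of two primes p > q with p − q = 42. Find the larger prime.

829

Since p = q + 42, we have 652423 = q(q + 42), so q² + 42q − 652423 = 0.
Discriminant: 42² + 4·652423 = 1764 + 2609692 = 2611456; √2611456 = 1616.
q = (−42 + 1616)/2 = 787, and p = q + 42 = 829.
Check: 787 · 829 = 652423.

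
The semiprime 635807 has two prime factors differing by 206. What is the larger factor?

Since p = q + 206, we have 635807 = q(q + 206), so q² + 206q − 635807 = 0.
Discriminant: 206² + 4·635807 = 42436 + 2543228 = 2585664; √2585664 = 1608.
q = (−206 + 1608)/2 = 701, and p = q + 206 = 907.
Check: 701 · 907 = 635807.

907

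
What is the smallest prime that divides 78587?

89

78587 is odd.
Digit sum 35, not divisible by 3.
Ends in 7: not divisible by 5.
7: 78587 = 7·11226 + 5
11: 78587 = 11·7144 + 3
13: 78587 = 13·6045 + 2
17: 78587 = 17·4622 + 13
19: 78587 = 19·4136 + 3
23: 78587 = 23·3416 + 19
29: 78587 = 29·2709 + 26
31: 78587 = 31·2535 + 2
37: 78587 = 37·2123 + 36
41: 78587 = 41·1916 + 31
43: 78587 = 43·1827 + 26
47: 78587 = 47·1672 + 3
53: 78587 = 53·1482 + 41
59: 78587 = 59·1331 + 58
61: 78587 = 61·1288 + 19
67: 78587 = 67·1172 + 63
71: 78587 = 71·1106 + 61
73: 78587 = 73·1076 + 39
79: 78587 = 79·994 + 61
83: 78587 = 83·946 + 69
89: 78587 = 89·883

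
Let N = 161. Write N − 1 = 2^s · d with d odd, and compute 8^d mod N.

85

161 − 1 = 160 = 2^5 · 5, so d = 5.
8^1 ≡ 8 (mod 161)
8^2 ≡ 8^2 = 64 ≡ 64 (mod 161)
8^4 ≡ 64^2 = 4096 ≡ 71 (mod 161)
5 = 4 + 1 in binary powers of 2.
So 8^5 ≡ 71 · 8 ≡ 85 (mod 161).
Squaring chain: 85 → 141 → 78 → 127 → 29; never reaches −1, so base 8 is a Miller–Rabin witness that 161 is composite.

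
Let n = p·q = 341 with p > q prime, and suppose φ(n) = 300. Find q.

11

φ(n) = (p−1)(q−1) = n − (p+q) + 1, so p + q = 341 − 300 + 1 = 42.
p and q are the roots of t² − 42t + 341 = 0.
Discriminant: 42² − 4·341 = 1764 − 1364 = 400; √400 = 20.
q = (42 − 20)/2 = 11, p = (42 + 20)/2 = 31.
Check: 11 · 31 = 341.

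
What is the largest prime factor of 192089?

67

192089 = 47 · 4087
4087 = 61 · 67
67 is prime.
So 192089 = 47 · 61 · 67; the largest prime factor is 67.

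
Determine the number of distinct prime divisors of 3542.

4

3542 = 2 · 1771
1771 = 7 · 253
253 = 11 · 23
3542 = 2 · 7 · 11 · 23, which has 4 distinct prime factors.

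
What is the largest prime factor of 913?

83

913 = 11 · 83
83 is prime.
So 913 = 11 · 83; the largest prime factor is 83.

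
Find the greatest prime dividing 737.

67

737 = 11 · 67
67 is prime.
So 737 = 11 · 67; the largest prime factor is 67.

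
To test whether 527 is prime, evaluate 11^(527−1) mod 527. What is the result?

485

11^1 ≡ 11 (mod 527)
11^2 ≡ 11^2 = 121 ≡ 121 (mod 527)
11^4 ≡ 121^2 = 14641 ≡ 412 (mod 527)
11^8 ≡ 412^2 = 169744 ≡ 50 (mod 527)
11^16 ≡ 50^2 = 2500 ≡ 392 (mod 527)
11^32 ≡ 392^2 = 153664 ≡ 307 (mod 527)
11^64 ≡ 307^2 = 94249 ≡ 443 (mod 527)
11^128 ≡ 443^2 = 196249 ≡ 205 (mod 527)
11^256 ≡ 205^2 = 42025 ≡ 392 (mod 527)
11^512 ≡ 392^2 = 153664 ≡ 307 (mod 527)
526 = 512 + 8 + 4 + 2 in binary powers of 2.
So 11^526 ≡ 307 · 50 · 412 · 121 ≡ 485 (mod 527).
Since 485 ≠ 1, base 11 is a Fermat witness: 527 is composite.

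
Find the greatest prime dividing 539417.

539417 = 67 · 8051
8051 = 83 · 97
97 is prime.
So 539417 = 67 · 83 · 97; the largest prime factor is 97.

97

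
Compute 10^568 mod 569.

1

10^1 ≡ 10 (mod 569)
10^2 ≡ 10^2 = 100 ≡ 100 (mod 569)
10^4 ≡ 100^2 = 10000 ≡ 327 (mod 569)
10^8 ≡ 327^2 = 106929 ≡ 526 (mod 569)
10^16 ≡ 526^2 = 276676 ≡ 142 (mod 569)
10^32 ≡ 142^2 = 20164 ≡ 249 (mod 569)
10^64 ≡ 249^2 = 62001 ≡ 549 (mod 569)
10^128 ≡ 549^2 = 301401 ≡ 400 (mod 569)
10^256 ≡ 400^2 = 160000 ≡ 111 (mod 569)
10^512 ≡ 111^2 = 12321 ≡ 372 (mod 569)
568 = 512 + 32 + 16 + 8 in binary powers of 2.
So 10^568 ≡ 372 · 249 · 142 · 526 ≡ 1 (mod 569).
Since the result is 1, base 10 gives no evidence that 569 is composite.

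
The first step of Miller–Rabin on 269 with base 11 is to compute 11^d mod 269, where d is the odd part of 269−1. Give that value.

269 − 1 = 268 = 2^2 · 67, so d = 67.
11^1 ≡ 11 (mod 269)
11^2 ≡ 11^2 = 121 ≡ 121 (mod 269)
11^4 ≡ 121^2 = 14641 ≡ 115 (mod 269)
11^8 ≡ 115^2 = 13225 ≡ 44 (mod 269)
11^16 ≡ 44^2 = 1936 ≡ 53 (mod 269)
11^32 ≡ 53^2 = 2809 ≡ 119 (mod 269)
11^64 ≡ 119^2 = 14161 ≡ 173 (mod 269)
67 = 64 + 2 + 1 in binary powers of 2.
So 11^67 ≡ 173 · 121 · 11 ≡ 268 (mod 269).
Since 11^d ≡ 268 (mod 269), base 11 does not prove 269 composite.

268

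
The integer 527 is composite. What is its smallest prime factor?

17

527 is odd.
Digit sum 14, not divisible by 3.
Ends in 7: not divisible by 5.
7: 527 = 7·75 + 2
11: 527 = 11·47 + 10
13: 527 = 13·40 + 7
17: 527 = 17·31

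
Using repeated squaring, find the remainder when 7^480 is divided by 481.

417

7^1 ≡ 7 (mod 481)
7^2 ≡ 7^2 = 49 ≡ 49 (mod 481)
7^4 ≡ 49^2 = 2401 ≡ 477 (mod 481)
7^8 ≡ 477^2 = 227529 ≡ 16 (mod 481)
7^16 ≡ 16^2 = 256 ≡ 256 (mod 481)
7^32 ≡ 256^2 = 65536 ≡ 120 (mod 481)
7^64 ≡ 120^2 = 14400 ≡ 451 (mod 481)
7^128 ≡ 451^2 = 203401 ≡ 419 (mod 481)
7^256 ≡ 419^2 = 175561 ≡ 477 (mod 481)
480 = 256 + 128 + 64 + 32 in binary powers of 2.
So 7^480 ≡ 477 · 419 · 451 · 120 ≡ 417 (mod 481).
Since 417 ≠ 1, base 7 is a Fermat witness: 481 is composite.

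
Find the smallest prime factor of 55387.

55387 is odd.
Digit sum 28, not divisible by 3.
Ends in 7: not divisible by 5.
7: 55387 = 7·7912 + 3
11: 55387 = 11·5035 + 2
13: 55387 = 13·4260 + 7
17: 55387 = 17·3258 + 1
19: 55387 = 19·2915 + 2
23: 55387 = 23·2408 + 3
29: 55387 = 29·1909 + 26
31: 55387 = 31·1786 + 21
37: 55387 = 37·1496 + 35
41: 55387 = 41·1350 + 37
43: 55387 = 43·1288 + 3
47: 55387 = 47·1178 + 21
53: 55387 = 53·1045 + 2
59: 55387 = 59·938 + 45
61: 55387 = 61·907 + 60
67: 55387 = 67·826 + 45
71: 55387 = 71·780 + 7
73: 55387 = 73·758 + 53
79: 55387 = 79·701 + 8
83: 55387 = 83·667 + 26
89: 55387 = 89·622 + 29
97: 55387 = 97·571

97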